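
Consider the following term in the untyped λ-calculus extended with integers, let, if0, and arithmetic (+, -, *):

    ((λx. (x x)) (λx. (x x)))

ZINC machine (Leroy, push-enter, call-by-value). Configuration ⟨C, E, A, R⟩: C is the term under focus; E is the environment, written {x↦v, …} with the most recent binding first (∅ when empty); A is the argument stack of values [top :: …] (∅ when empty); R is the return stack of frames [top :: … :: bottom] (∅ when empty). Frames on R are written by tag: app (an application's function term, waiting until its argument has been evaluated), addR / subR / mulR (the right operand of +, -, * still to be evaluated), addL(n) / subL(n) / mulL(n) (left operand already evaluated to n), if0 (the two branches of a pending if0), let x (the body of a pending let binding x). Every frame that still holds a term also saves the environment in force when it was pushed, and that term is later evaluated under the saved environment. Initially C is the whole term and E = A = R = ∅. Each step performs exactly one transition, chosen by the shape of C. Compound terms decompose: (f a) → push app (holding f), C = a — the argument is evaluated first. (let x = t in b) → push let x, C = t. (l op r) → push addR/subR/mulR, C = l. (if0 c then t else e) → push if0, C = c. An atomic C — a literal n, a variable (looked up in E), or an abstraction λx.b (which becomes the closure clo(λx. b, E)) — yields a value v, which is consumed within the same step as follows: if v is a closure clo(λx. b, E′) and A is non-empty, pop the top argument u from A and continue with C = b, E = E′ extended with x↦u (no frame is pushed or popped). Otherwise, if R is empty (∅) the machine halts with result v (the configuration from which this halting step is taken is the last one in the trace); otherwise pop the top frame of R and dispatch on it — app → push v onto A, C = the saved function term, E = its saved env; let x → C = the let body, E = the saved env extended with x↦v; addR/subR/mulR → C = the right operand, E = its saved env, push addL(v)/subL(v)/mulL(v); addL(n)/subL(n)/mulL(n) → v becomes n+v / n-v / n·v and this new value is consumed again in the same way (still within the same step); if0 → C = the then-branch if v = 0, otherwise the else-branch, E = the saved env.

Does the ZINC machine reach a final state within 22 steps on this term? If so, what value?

t=0: [C=((λx. (x x)) (λx. (x x))) | E=∅ | A=∅ | R=∅]
t=1: [C=(λx. (x x)) | E=∅ | A=∅ | R=[app]]
t=2: [C=(λx. (x x)) | E=∅ | A=[clo(λx. (x x), ∅)] | R=∅]
t=3: [C=(x x) | E={x↦clo(λx. (x x), ∅)} | A=∅ | R=∅]
t=4: [C=x | E={x↦clo(λx. (x x), ∅)} | A=∅ | R=[app]]
t=5: [C=x | E={x↦clo(λx. (x x), ∅)} | A=[clo(λx. (x x), ∅)] | R=∅]
… configuration repeats with period 3 (steps 3–5 recur indefinitely) …

Answer: DIVERGES (no final state within 22 steps)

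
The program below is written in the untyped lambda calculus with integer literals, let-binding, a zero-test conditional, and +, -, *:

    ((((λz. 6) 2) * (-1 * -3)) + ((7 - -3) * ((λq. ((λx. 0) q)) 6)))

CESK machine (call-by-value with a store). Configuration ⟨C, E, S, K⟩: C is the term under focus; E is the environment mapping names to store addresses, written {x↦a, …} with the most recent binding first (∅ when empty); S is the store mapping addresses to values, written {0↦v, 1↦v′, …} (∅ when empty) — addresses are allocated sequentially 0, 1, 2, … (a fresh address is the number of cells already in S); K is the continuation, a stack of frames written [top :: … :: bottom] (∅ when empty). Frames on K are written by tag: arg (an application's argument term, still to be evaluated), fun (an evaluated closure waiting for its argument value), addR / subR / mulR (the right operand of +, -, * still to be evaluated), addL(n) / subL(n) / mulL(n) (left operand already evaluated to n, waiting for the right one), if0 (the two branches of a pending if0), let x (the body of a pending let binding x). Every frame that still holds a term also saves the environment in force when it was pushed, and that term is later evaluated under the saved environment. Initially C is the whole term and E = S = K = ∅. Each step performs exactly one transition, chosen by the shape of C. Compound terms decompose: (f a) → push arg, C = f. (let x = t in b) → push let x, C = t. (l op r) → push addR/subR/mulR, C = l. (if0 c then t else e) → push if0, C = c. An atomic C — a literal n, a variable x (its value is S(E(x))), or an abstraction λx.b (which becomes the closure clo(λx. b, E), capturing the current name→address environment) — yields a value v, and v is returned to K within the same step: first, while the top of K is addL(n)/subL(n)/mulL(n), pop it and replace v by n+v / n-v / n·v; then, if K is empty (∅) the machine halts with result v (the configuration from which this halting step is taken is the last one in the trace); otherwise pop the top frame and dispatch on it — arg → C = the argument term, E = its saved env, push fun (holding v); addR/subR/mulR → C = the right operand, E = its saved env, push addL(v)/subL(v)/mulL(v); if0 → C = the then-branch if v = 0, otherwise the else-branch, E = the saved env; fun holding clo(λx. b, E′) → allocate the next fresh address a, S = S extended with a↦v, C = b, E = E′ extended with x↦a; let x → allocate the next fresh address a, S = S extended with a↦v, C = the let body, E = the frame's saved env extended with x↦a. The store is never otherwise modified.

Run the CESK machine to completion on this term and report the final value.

t=0: ⟨C=((((λz. 6) 2) * (-1 * -3)) + ((7 - -3) * ((λq. ((λx. 0) q)) 6))); E=∅; S=∅; K=∅⟩
t=1: ⟨C=(((λz. 6) 2) * (-1 * -3)); E=∅; S=∅; K=[addR]⟩
t=2: ⟨C=((λz. 6) 2); E=∅; S=∅; K=[mulR :: addR]⟩
t=3: ⟨C=(λz. 6); E=∅; S=∅; K=[arg :: mulR :: addR]⟩
t=4: ⟨C=2; E=∅; S=∅; K=[fun :: mulR :: addR]⟩
t=5: ⟨C=6; E={z↦0}; S={0↦2}; K=[mulR :: addR]⟩
t=6: ⟨C=(-1 * -3); E=∅; S={0↦2}; K=[mulL(6) :: addR]⟩
t=7: ⟨C=-1; E=∅; S={0↦2}; K=[mulR :: mulL(6) :: addR]⟩
t=8: ⟨C=-3; E=∅; S={0↦2}; K=[mulL(-1) :: mulL(6) :: addR]⟩
t=9: ⟨C=((7 - -3) * ((λq. ((λx. 0) q)) 6)); E=∅; S={0↦2}; K=[addL(18)]⟩
t=10: ⟨C=(7 - -3); E=∅; S={0↦2}; K=[mulR :: addL(18)]⟩
t=11: ⟨C=7; E=∅; S={0↦2}; K=[subR :: mulR :: addL(18)]⟩
t=12: ⟨C=-3; E=∅; S={0↦2}; K=[subL(7) :: mulR :: addL(18)]⟩
t=13: ⟨C=((λq. ((λx. 0) q)) 6); E=∅; S={0↦2}; K=[mulL(10) :: addL(18)]⟩
t=14: ⟨C=(λq. ((λx. 0) q)); E=∅; S={0↦2}; K=[arg :: mulL(10) :: addL(18)]⟩
t=15: ⟨C=6; E=∅; S={0↦2}; K=[fun :: mulL(10) :: addL(18)]⟩
t=16: ⟨C=((λx. 0) q); E={q↦1}; S={0↦2, 1↦6}; K=[mulL(10) :: addL(18)]⟩
t=17: ⟨C=(λx. 0); E={q↦1}; S={0↦2, 1↦6}; K=[arg :: mulL(10) :: addL(18)]⟩
t=18: ⟨C=q; E={q↦1}; S={0↦2, 1↦6}; K=[fun :: mulL(10) :: addL(18)]⟩
t=19: ⟨C=0; E={x↦2, q↦1}; S={0↦2, 1↦6, 2↦6}; K=[mulL(10) :: addL(18)]⟩
→ final value 18

Answer: 18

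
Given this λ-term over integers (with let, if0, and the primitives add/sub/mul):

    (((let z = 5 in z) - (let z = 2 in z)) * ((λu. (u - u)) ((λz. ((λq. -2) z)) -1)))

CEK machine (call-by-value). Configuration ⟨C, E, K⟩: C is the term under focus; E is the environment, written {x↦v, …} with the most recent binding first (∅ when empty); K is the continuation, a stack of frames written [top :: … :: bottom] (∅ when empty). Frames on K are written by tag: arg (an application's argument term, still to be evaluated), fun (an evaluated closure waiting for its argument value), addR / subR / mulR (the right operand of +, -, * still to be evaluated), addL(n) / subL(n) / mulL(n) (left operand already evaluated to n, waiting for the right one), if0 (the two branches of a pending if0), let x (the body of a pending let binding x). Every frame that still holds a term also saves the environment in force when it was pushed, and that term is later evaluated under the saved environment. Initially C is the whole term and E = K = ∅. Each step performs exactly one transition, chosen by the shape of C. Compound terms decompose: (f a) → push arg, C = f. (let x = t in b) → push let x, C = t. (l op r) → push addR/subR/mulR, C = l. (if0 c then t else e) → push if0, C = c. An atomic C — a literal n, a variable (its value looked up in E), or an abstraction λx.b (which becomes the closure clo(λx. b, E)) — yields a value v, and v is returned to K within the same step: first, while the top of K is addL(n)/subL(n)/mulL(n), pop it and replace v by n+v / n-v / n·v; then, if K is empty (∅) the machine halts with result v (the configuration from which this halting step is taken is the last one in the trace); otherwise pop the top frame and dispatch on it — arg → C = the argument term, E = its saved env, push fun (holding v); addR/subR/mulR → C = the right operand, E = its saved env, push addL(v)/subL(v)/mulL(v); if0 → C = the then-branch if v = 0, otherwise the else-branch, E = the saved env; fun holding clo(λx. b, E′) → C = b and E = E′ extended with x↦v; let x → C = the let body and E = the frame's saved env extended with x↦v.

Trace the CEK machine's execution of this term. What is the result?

t=0: ⟨C=(((let z = 5 in z) - (let z = 2 in z)) * ((λu. (u - u)) ((λz. ((λq. -2) z)) -1))); E=∅; K=∅⟩
t=1: ⟨C=((let z = 5 in z) - (let z = 2 in z)); E=∅; K=[mulR]⟩
t=2: ⟨C=(let z = 5 in z); E=∅; K=[subR :: mulR]⟩
t=3: ⟨C=5; E=∅; K=[let z :: subR :: mulR]⟩
t=4: ⟨C=z; E={z↦5}; K=[subR :: mulR]⟩
t=5: ⟨C=(let z = 2 in z); E=∅; K=[subL(5) :: mulR]⟩
t=6: ⟨C=2; E=∅; K=[let z :: subL(5) :: mulR]⟩
t=7: ⟨C=z; E={z↦2}; K=[subL(5) :: mulR]⟩
t=8: ⟨C=((λu. (u - u)) ((λz. ((λq. -2) z)) -1)); E=∅; K=[mulL(3)]⟩
t=9: ⟨C=(λu. (u - u)); E=∅; K=[arg :: mulL(3)]⟩
t=10: ⟨C=((λz. ((λq. -2) z)) -1); E=∅; K=[fun :: mulL(3)]⟩
t=11: ⟨C=(λz. ((λq. -2) z)); E=∅; K=[arg :: fun :: mulL(3)]⟩
t=12: ⟨C=-1; E=∅; K=[fun :: fun :: mulL(3)]⟩
t=13: ⟨C=((λq. -2) z); E={z↦-1}; K=[fun :: mulL(3)]⟩
t=14: ⟨C=(λq. -2); E={z↦-1}; K=[arg :: fun :: mulL(3)]⟩
t=15: ⟨C=z; E={z↦-1}; K=[fun :: fun :: mulL(3)]⟩
t=16: ⟨C=-2; E={q↦-1, z↦-1}; K=[fun :: mulL(3)]⟩
t=17: ⟨C=(u - u); E={u↦-2}; K=[mulL(3)]⟩
t=18: ⟨C=u; E={u↦-2}; K=[subR :: mulL(3)]⟩
t=19: ⟨C=u; E={u↦-2}; K=[subL(-2) :: mulL(3)]⟩
→ final value 0

Answer: 0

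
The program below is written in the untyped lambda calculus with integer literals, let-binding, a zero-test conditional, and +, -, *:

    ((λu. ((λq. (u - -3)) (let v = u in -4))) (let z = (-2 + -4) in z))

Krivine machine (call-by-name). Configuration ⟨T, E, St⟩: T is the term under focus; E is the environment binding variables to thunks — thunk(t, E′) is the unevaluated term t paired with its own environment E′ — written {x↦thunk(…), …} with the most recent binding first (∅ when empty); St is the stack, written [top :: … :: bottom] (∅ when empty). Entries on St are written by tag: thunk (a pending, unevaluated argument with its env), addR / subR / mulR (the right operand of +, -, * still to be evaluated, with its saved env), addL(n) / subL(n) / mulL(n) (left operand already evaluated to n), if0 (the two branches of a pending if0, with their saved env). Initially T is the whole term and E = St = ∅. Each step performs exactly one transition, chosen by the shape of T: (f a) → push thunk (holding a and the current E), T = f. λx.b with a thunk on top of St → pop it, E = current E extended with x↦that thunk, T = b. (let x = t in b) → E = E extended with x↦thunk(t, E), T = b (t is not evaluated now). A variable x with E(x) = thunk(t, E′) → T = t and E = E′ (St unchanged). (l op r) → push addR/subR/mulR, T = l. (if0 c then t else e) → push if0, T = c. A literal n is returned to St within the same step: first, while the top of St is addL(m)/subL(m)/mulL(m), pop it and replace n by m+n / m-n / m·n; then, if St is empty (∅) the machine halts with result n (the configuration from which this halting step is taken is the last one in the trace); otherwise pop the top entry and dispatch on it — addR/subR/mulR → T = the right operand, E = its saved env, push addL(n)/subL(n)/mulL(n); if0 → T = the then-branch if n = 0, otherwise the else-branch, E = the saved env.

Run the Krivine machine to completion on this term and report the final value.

Answer: -3

Execution trace:
[0] <T=((λu. ((λq. (u - -3)) (let v = u in -4))) (let z = (-2 + -4) in z)), E=∅, St=∅>
[1] <T=(λu. ((λq. (u - -3)) (let v = u in -4))), E=∅, St=[thunk]>
[2] <T=((λq. (u - -3)) (let v = u in -4)), E={u↦thunk((let z = (-2 + -4) in z), ∅)}, St=∅>
[3] <T=(λq. (u - -3)), E={u↦thunk((let z = (-2 + -4) in z), ∅)}, St=[thunk]>
[4] <T=(u - -3), E={q↦thunk((let v = u in -4), {u↦thunk((let z = (-2 + -4) in z), ∅)}), u↦thunk((let z = (-2 + -4) in z), ∅)}, St=∅>
[5] <T=u, E={q↦thunk((let v = u in -4), {u↦thunk((let z = (-2 + -4) in z), ∅)}), u↦thunk((let z = (-2 + -4) in z), ∅)}, St=[subR]>
[6] <T=(let z = (-2 + -4) in z), E=∅, St=[subR]>
[7] <T=z, E={z↦thunk((-2 + -4), ∅)}, St=[subR]>
[8] <T=(-2 + -4), E=∅, St=[subR]>
[9] <T=-2, E=∅, St=[addR :: subR]>
[10] <T=-4, E=∅, St=[addL(-2) :: subR]>
[11] <T=-3, E={q↦thunk((let v = u in -4), {u↦thunk((let z = (-2 + -4) in z), ∅)}), u↦thunk((let z = (-2 + -4) in z), ∅)}, St=[subL(-6)]>
→ final value -3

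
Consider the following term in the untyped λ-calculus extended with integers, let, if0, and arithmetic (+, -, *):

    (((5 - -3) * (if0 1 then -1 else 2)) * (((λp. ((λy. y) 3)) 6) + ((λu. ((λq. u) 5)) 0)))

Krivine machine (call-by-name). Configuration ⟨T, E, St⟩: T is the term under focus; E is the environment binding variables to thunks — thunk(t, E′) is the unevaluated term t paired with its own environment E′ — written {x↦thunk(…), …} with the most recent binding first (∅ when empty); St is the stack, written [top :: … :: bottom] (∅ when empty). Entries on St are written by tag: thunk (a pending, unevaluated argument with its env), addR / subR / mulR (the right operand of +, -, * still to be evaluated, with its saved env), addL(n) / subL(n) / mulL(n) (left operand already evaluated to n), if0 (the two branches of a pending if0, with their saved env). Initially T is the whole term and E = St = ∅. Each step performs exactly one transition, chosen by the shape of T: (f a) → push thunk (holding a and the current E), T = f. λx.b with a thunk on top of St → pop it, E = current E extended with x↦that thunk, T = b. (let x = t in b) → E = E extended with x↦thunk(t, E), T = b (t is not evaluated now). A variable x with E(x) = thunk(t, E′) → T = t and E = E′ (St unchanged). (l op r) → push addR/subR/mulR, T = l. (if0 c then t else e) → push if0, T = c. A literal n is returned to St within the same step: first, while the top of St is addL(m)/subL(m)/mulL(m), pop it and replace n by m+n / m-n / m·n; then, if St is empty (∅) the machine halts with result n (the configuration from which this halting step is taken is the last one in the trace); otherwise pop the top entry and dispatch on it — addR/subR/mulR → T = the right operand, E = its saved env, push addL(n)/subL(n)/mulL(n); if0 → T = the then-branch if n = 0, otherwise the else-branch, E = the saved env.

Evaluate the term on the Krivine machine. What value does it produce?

[0] [T=(((5 - -3) * (if0 1 then -1 else 2)) * (((λp. ((λy. y) 3)) 6) + ((λu. ((λq. u) 5)) 0))) | E=∅ | St=∅]
[1] [T=((5 - -3) * (if0 1 then -1 else 2)) | E=∅ | St=[mulR]]
[2] [T=(5 - -3) | E=∅ | St=[mulR :: mulR]]
[3] [T=5 | E=∅ | St=[subR :: mulR :: mulR]]
[4] [T=-3 | E=∅ | St=[subL(5) :: mulR :: mulR]]
[5] [T=(if0 1 then -1 else 2) | E=∅ | St=[mulL(8) :: mulR]]
[6] [T=1 | E=∅ | St=[if0 :: mulL(8) :: mulR]]
[7] [T=2 | E=∅ | St=[mulL(8) :: mulR]]
[8] [T=(((λp. ((λy. y) 3)) 6) + ((λu. ((λq. u) 5)) 0)) | E=∅ | St=[mulL(16)]]
[9] [T=((λp. ((λy. y) 3)) 6) | E=∅ | St=[addR :: mulL(16)]]
[10] [T=(λp. ((λy. y) 3)) | E=∅ | St=[thunk :: addR :: mulL(16)]]
[11] [T=((λy. y) 3) | E={p↦thunk(6, ∅)} | St=[addR :: mulL(16)]]
[12] [T=(λy. y) | E={p↦thunk(6, ∅)} | St=[thunk :: addR :: mulL(16)]]
[13] [T=y | E={y↦thunk(3, {p↦thunk(6, ∅)}), p↦thunk(6, ∅)} | St=[addR :: mulL(16)]]
[14] [T=3 | E={p↦thunk(6, ∅)} | St=[addR :: mulL(16)]]
[15] [T=((λu. ((λq. u) 5)) 0) | E=∅ | St=[addL(3) :: mulL(16)]]
[16] [T=(λu. ((λq. u) 5)) | E=∅ | St=[thunk :: addL(3) :: mulL(16)]]
[17] [T=((λq. u) 5) | E={u↦thunk(0, ∅)} | St=[addL(3) :: mulL(16)]]
[18] [T=(λq. u) | E={u↦thunk(0, ∅)} | St=[thunk :: addL(3) :: mulL(16)]]
[19] [T=u | E={q↦thunk(5, {u↦thunk(0, ∅)}), u↦thunk(0, ∅)} | St=[addL(3) :: mulL(16)]]
[20] [T=0 | E=∅ | St=[addL(3) :: mulL(16)]]
→ final value 48

Answer: 48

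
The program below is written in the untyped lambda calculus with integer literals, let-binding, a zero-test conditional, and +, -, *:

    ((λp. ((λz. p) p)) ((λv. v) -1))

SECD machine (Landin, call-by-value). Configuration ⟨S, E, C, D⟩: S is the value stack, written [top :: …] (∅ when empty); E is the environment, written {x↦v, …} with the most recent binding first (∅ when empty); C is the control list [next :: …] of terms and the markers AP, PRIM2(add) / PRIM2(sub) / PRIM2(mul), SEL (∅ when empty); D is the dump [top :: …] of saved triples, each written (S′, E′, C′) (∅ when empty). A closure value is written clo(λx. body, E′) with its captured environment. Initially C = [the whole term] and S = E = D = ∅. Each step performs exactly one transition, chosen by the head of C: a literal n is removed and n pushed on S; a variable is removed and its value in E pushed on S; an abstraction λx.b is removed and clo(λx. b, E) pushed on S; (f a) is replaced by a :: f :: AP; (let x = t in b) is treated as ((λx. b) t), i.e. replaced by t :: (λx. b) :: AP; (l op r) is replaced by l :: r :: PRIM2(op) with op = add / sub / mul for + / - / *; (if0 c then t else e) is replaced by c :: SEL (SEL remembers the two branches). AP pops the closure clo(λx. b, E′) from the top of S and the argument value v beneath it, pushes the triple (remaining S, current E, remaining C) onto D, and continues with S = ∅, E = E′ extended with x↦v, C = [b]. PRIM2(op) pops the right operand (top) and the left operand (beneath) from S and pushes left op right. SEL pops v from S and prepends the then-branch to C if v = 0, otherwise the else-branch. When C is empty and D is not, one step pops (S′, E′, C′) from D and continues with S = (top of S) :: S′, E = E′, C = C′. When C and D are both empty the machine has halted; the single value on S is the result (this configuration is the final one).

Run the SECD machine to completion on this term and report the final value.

step 0: [S=∅ | E=∅ | C=[((λp. ((λz. p) p)) ((λv. v) -1))] | D=∅]
step 1: [S=∅ | E=∅ | C=[((λv. v) -1) :: (λp. ((λz. p) p)) :: AP] | D=∅]
step 2: [S=∅ | E=∅ | C=[-1 :: (λv. v) :: AP :: (λp. ((λz. p) p)) :: AP] | D=∅]
step 3: [S=[-1] | E=∅ | C=[(λv. v) :: AP :: (λp. ((λz. p) p)) :: AP] | D=∅]
step 4: [S=[clo(λv. v, ∅) :: -1] | E=∅ | C=[AP :: (λp. ((λz. p) p)) :: AP] | D=∅]
step 5: [S=∅ | E={v↦-1} | C=[v] | D=[(∅, ∅, [(λp. ((λz. p) p)) :: AP])]]
step 6: [S=[-1] | E={v↦-1} | C=∅ | D=[(∅, ∅, [(λp. ((λz. p) p)) :: AP])]]
step 7: [S=[-1] | E=∅ | C=[(λp. ((λz. p) p)) :: AP] | D=∅]
step 8: [S=[clo(λp. ((λz. p) p), ∅) :: -1] | E=∅ | C=[AP] | D=∅]
step 9: [S=∅ | E={p↦-1} | C=[((λz. p) p)] | D=[(∅, ∅, ∅)]]
step 10: [S=∅ | E={p↦-1} | C=[p :: (λz. p) :: AP] | D=[(∅, ∅, ∅)]]
step 11: [S=[-1] | E={p↦-1} | C=[(λz. p) :: AP] | D=[(∅, ∅, ∅)]]
step 12: [S=[clo(λz. p, {p↦-1}) :: -1] | E={p↦-1} | C=[AP] | D=[(∅, ∅, ∅)]]
step 13: [S=∅ | E={z↦-1, p↦-1} | C=[p] | D=[(∅, {p↦-1}, ∅) :: (∅, ∅, ∅)]]
step 14: [S=[-1] | E={z↦-1, p↦-1} | C=∅ | D=[(∅, {p↦-1}, ∅) :: (∅, ∅, ∅)]]
step 15: [S=[-1] | E={p↦-1} | C=∅ | D=[(∅, ∅, ∅)]]
step 16: [S=[-1] | E=∅ | C=∅ | D=∅]
→ final value -1

Answer: -1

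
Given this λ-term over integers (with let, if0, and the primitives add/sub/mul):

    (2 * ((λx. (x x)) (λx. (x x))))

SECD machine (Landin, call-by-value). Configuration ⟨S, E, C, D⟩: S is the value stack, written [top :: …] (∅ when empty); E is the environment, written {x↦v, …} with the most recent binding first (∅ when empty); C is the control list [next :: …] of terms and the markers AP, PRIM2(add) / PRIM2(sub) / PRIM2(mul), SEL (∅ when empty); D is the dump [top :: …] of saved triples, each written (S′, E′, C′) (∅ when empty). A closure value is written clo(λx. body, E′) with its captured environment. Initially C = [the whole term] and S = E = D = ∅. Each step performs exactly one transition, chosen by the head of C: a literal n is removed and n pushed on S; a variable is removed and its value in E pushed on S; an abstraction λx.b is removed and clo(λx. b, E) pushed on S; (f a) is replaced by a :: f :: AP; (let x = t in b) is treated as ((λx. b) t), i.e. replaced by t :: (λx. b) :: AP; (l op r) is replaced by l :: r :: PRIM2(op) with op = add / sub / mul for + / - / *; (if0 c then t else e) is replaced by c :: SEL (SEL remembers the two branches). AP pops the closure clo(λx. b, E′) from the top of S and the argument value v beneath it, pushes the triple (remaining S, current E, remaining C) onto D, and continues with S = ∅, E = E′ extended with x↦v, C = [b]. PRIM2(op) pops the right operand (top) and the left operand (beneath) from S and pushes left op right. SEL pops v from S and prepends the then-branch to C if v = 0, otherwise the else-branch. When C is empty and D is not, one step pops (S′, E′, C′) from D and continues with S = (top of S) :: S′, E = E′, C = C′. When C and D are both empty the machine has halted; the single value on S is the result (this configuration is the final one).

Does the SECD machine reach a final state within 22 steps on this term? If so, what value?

t=0: [S=∅ | E=∅ | C=[(2 * ((λx. (x x)) (λx. (x x))))] | D=∅]
t=1: [S=∅ | E=∅ | C=[2 :: ((λx. (x x)) (λx. (x x))) :: PRIM2(mul)] | D=∅]
t=2: [S=[2] | E=∅ | C=[((λx. (x x)) (λx. (x x))) :: PRIM2(mul)] | D=∅]
t=3: [S=[2] | E=∅ | C=[(λx. (x x)) :: (λx. (x x)) :: AP :: PRIM2(mul)] | D=∅]
t=4: [S=[clo(λx. (x x), ∅) :: 2] | E=∅ | C=[(λx. (x x)) :: AP :: PRIM2(mul)] | D=∅]
t=5: [S=[clo(λx. (x x), ∅) :: clo(λx. (x x), ∅) :: 2] | E=∅ | C=[AP :: PRIM2(mul)] | D=∅]
t=6: [S=∅ | E={x↦clo(λx. (x x), ∅)} | C=[(x x)] | D=[([2], ∅, [PRIM2(mul)])]]
t=7: [S=∅ | E={x↦clo(λx. (x x), ∅)} | C=[x :: x :: AP] | D=[([2], ∅, [PRIM2(mul)])]]
t=8: [S=[clo(λx. (x x), ∅)] | E={x↦clo(λx. (x x), ∅)} | C=[x :: AP] | D=[([2], ∅, [PRIM2(mul)])]]
t=9: [S=[clo(λx. (x x), ∅) :: clo(λx. (x x), ∅)] | E={x↦clo(λx. (x x), ∅)} | C=[AP] | D=[([2], ∅, [PRIM2(mul)])]]
t=10: [S=∅ | E={x↦clo(λx. (x x), ∅)} | C=[(x x)] | D=[(∅, {x↦clo(λx. (x x), ∅)}, ∅) :: ([2], ∅, [PRIM2(mul)])]]
t=11: [S=∅ | E={x↦clo(λx. (x x), ∅)} | C=[x :: x :: AP] | D=[(∅, {x↦clo(λx. (x x), ∅)}, ∅) :: ([2], ∅, [PRIM2(mul)])]]
t=12: [S=[clo(λx. (x x), ∅)] | E={x↦clo(λx. (x x), ∅)} | C=[x :: AP] | D=[(∅, {x↦clo(λx. (x x), ∅)}, ∅) :: ([2], ∅, [PRIM2(mul)])]]
t=13: [S=[clo(λx. (x x), ∅) :: clo(λx. (x x), ∅)] | E={x↦clo(λx. (x x), ∅)} | C=[AP] | D=[(∅, {x↦clo(λx. (x x), ∅)}, ∅) :: ([2], ∅, [PRIM2(mul)])]]
t=14: [S=∅ | E={x↦clo(λx. (x x), ∅)} | C=[(x x)] | D=[(∅, {x↦clo(λx. (x x), ∅)}, ∅) :: (∅, {x↦clo(λx. (x x), ∅)}, ∅) :: ([2], ∅, [PRIM2(mul)])]]
t=15: [S=∅ | E={x↦clo(λx. (x x), ∅)} | C=[x :: x :: AP] | D=[(∅, {x↦clo(λx. (x x), ∅)}, ∅) :: (∅, {x↦clo(λx. (x x), ∅)}, ∅) :: ([2], ∅, [PRIM2(mul)])]]
t=16: [S=[clo(λx. (x x), ∅)] | E={x↦clo(λx. (x x), ∅)} | C=[x :: AP] | D=[(∅, {x↦clo(λx. (x x), ∅)}, ∅) :: (∅, {x↦clo(λx. (x x), ∅)}, ∅) :: ([2], ∅, [PRIM2(mul)])]]
t=17: [S=[clo(λx. (x x), ∅) :: clo(λx. (x x), ∅)] | E={x↦clo(λx. (x x), ∅)} | C=[AP] | D=[(∅, {x↦clo(λx. (x x), ∅)}, ∅) :: (∅, {x↦clo(λx. (x x), ∅)}, ∅) :: ([2], ∅, [PRIM2(mul)])]]
t=18: [S=∅ | E={x↦clo(λx. (x x), ∅)} | C=[(x x)] | D=[(∅, {x↦clo(λx. (x x), ∅)}, ∅) :: (∅, {x↦clo(λx. (x x), ∅)}, ∅) :: (∅, {x↦clo(λx. (x x), ∅)}, ∅) :: ([2], ∅, [PRIM2(mul)])]]
t=19: [S=∅ | E={x↦clo(λx. (x x), ∅)} | C=[x :: x :: AP] | D=[(∅, {x↦clo(λx. (x x), ∅)}, ∅) :: (∅, {x↦clo(λx. (x x), ∅)}, ∅) :: (∅, {x↦clo(λx. (x x), ∅)}, ∅) :: ([2], ∅, [PRIM2(mul)])]]
t=20: [S=[clo(λx. (x x), ∅)] | E={x↦clo(λx. (x x), ∅)} | C=[x :: AP] | D=[(∅, {x↦clo(λx. (x x), ∅)}, ∅) :: (∅, {x↦clo(λx. (x x), ∅)}, ∅) :: (∅, {x↦clo(λx. (x x), ∅)}, ∅) :: ([2], ∅, [PRIM2(mul)])]]
t=21: [S=[clo(λx. (x x), ∅) :: clo(λx. (x x), ∅)] | E={x↦clo(λx. (x x), ∅)} | C=[AP] | D=[(∅, {x↦clo(λx. (x x), ∅)}, ∅) :: (∅, {x↦clo(λx. (x x), ∅)}, ∅) :: (∅, {x↦clo(λx. (x x), ∅)}, ∅) :: ([2], ∅, [PRIM2(mul)])]]
t=22: [S=∅ | E={x↦clo(λx. (x x), ∅)} | C=[(x x)] | D=[(∅, {x↦clo(λx. (x x), ∅)}, ∅) :: (∅, {x↦clo(λx. (x x), ∅)}, ∅) :: (∅, {x↦clo(λx. (x x), ∅)}, ∅) :: (∅, {x↦clo(λx. (x x), ∅)}, ∅) :: ([2], ∅, [PRIM2(mul)])]]
→ 22 transitions taken and the configuration is still not final: no result within 22 steps

Answer: DIVERGES (no final state within 22 steps)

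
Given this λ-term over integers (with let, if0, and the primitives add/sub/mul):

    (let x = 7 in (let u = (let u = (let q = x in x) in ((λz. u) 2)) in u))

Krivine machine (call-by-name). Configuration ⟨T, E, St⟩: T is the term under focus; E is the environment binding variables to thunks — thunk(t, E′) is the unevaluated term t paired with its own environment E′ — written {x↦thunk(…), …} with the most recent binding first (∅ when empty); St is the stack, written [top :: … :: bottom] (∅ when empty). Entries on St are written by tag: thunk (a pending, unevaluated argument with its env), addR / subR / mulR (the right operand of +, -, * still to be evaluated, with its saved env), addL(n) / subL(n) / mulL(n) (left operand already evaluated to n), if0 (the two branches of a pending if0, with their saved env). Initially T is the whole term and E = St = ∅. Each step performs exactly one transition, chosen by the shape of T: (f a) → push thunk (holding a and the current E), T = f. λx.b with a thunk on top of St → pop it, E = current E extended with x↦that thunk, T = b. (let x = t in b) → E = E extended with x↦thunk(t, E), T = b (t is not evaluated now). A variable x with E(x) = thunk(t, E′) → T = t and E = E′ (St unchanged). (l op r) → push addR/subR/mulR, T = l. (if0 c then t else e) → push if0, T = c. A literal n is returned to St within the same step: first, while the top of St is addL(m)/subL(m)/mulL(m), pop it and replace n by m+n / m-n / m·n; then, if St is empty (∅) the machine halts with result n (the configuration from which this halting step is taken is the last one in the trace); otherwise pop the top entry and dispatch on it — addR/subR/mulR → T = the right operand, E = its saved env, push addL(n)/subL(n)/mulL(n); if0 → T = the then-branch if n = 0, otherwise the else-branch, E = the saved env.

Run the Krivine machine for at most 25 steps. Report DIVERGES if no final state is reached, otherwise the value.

Answer: 7

Derivation:
[0] [T=(let x = 7 in (let u = (let u = (let q = x in x) in ((λz. u) 2)) in u)) | E=∅ | St=∅]
[1] [T=(let u = (let u = (let q = x in x) in ((λz. u) 2)) in u) | E={x↦thunk(7, ∅)} | St=∅]
[2] [T=u | E={u↦thunk((let u = (let q = x in x) in ((λz. u) 2)), {x↦thunk(7, ∅)}), x↦thunk(7, ∅)} | St=∅]
[3] [T=(let u = (let q = x in x) in ((λz. u) 2)) | E={x↦thunk(7, ∅)} | St=∅]
[4] [T=((λz. u) 2) | E={u↦thunk((let q = x in x), {x↦thunk(7, ∅)}), x↦thunk(7, ∅)} | St=∅]
[5] [T=(λz. u) | E={u↦thunk((let q = x in x), {x↦thunk(7, ∅)}), x↦thunk(7, ∅)} | St=[thunk]]
[6] [T=u | E={z↦thunk(2, {u↦thunk((let q = x in x), {x↦thunk(7, ∅)}), x↦thunk(7, ∅)}), u↦thunk((let q = x in x), {x↦thunk(7, ∅)}), x↦thunk(7, ∅)} | St=∅]
[7] [T=(let q = x in x) | E={x↦thunk(7, ∅)} | St=∅]
[8] [T=x | E={q↦thunk(x, {x↦thunk(7, ∅)}), x↦thunk(7, ∅)} | St=∅]
[9] [T=7 | E=∅ | St=∅]
→ final value 7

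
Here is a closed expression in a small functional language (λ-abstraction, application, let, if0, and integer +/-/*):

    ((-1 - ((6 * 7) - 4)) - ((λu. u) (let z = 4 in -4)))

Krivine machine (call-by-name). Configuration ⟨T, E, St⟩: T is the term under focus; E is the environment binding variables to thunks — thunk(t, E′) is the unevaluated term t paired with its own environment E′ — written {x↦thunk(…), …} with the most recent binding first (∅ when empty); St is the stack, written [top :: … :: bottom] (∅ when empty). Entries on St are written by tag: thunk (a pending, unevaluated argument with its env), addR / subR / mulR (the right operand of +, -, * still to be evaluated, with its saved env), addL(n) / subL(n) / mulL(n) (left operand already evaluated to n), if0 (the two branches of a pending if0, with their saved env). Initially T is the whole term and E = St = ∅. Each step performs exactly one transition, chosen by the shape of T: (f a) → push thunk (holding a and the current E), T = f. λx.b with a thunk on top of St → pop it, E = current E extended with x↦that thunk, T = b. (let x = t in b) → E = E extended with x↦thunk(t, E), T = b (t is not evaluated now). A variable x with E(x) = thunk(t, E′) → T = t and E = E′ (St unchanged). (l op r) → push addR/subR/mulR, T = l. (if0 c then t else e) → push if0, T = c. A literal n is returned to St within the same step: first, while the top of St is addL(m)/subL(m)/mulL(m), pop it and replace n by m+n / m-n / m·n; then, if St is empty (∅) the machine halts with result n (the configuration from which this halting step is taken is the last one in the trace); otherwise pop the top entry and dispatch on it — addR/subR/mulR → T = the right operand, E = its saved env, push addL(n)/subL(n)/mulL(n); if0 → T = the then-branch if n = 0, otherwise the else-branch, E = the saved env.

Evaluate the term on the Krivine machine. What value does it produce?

Answer: -35

Machine steps:
[0] [T=((-1 - ((6 * 7) - 4)) - ((λu. u) (let z = 4 in -4))) | E=∅ | St=∅]
[1] [T=(-1 - ((6 * 7) - 4)) | E=∅ | St=[subR]]
[2] [T=-1 | E=∅ | St=[subR :: subR]]
[3] [T=((6 * 7) - 4) | E=∅ | St=[subL(-1) :: subR]]
[4] [T=(6 * 7) | E=∅ | St=[subR :: subL(-1) :: subR]]
[5] [T=6 | E=∅ | St=[mulR :: subR :: subL(-1) :: subR]]
[6] [T=7 | E=∅ | St=[mulL(6) :: subR :: subL(-1) :: subR]]
[7] [T=4 | E=∅ | St=[subL(42) :: subL(-1) :: subR]]
[8] [T=((λu. u) (let z = 4 in -4)) | E=∅ | St=[subL(-39)]]
[9] [T=(λu. u) | E=∅ | St=[thunk :: subL(-39)]]
[10] [T=u | E={u↦thunk((let z = 4 in -4), ∅)} | St=[subL(-39)]]
[11] [T=(let z = 4 in -4) | E=∅ | St=[subL(-39)]]
[12] [T=-4 | E={z↦thunk(4, ∅)} | St=[subL(-39)]]
→ final value -35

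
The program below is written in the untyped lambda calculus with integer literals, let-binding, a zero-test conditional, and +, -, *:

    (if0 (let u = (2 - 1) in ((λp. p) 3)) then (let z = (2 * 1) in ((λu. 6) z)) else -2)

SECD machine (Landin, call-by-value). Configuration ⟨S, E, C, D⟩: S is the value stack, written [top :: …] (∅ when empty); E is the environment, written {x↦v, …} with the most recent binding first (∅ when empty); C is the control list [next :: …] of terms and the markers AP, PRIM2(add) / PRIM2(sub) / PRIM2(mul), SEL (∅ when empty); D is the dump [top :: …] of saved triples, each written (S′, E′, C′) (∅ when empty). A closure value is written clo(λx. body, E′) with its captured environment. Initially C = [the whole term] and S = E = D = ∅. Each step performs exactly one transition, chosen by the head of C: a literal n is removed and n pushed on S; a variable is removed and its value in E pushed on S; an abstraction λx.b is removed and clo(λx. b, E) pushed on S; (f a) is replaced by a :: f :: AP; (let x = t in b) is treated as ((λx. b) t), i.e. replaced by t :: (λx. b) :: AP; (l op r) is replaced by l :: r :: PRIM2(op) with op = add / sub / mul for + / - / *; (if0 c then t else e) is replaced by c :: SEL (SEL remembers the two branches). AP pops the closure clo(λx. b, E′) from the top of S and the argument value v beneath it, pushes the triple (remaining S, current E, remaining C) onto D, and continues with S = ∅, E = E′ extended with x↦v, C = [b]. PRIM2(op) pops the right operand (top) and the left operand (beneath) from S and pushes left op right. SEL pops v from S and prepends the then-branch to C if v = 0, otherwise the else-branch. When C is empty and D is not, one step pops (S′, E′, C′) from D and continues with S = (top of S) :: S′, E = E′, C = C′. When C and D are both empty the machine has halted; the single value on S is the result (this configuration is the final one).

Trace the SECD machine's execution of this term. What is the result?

Answer: -2

Derivation:
0. [S=∅ | E=∅ | C=[(if0 (let u = (2 - 1) in ((λp. p) 3)) then (let z = (2 * 1) in ((λu. 6) z)) else -2)] | D=∅]
1. [S=∅ | E=∅ | C=[(let u = (2 - 1) in ((λp. p) 3)) :: SEL] | D=∅]
2. [S=∅ | E=∅ | C=[(2 - 1) :: (λu. ((λp. p) 3)) :: AP :: SEL] | D=∅]
3. [S=∅ | E=∅ | C=[2 :: 1 :: PRIM2(sub) :: (λu. ((λp. p) 3)) :: AP :: SEL] | D=∅]
4. [S=[2] | E=∅ | C=[1 :: PRIM2(sub) :: (λu. ((λp. p) 3)) :: AP :: SEL] | D=∅]
5. [S=[1 :: 2] | E=∅ | C=[PRIM2(sub) :: (λu. ((λp. p) 3)) :: AP :: SEL] | D=∅]
6. [S=[1] | E=∅ | C=[(λu. ((λp. p) 3)) :: AP :: SEL] | D=∅]
7. [S=[clo(λu. ((λp. p) 3), ∅) :: 1] | E=∅ | C=[AP :: SEL] | D=∅]
8. [S=∅ | E={u↦1} | C=[((λp. p) 3)] | D=[(∅, ∅, [SEL])]]
9. [S=∅ | E={u↦1} | C=[3 :: (λp. p) :: AP] | D=[(∅, ∅, [SEL])]]
10. [S=[3] | E={u↦1} | C=[(λp. p) :: AP] | D=[(∅, ∅, [SEL])]]
11. [S=[clo(λp. p, {u↦1}) :: 3] | E={u↦1} | C=[AP] | D=[(∅, ∅, [SEL])]]
12. [S=∅ | E={p↦3, u↦1} | C=[p] | D=[(∅, {u↦1}, ∅) :: (∅, ∅, [SEL])]]
13. [S=[3] | E={p↦3, u↦1} | C=∅ | D=[(∅, {u↦1}, ∅) :: (∅, ∅, [SEL])]]
14. [S=[3] | E={u↦1} | C=∅ | D=[(∅, ∅, [SEL])]]
15. [S=[3] | E=∅ | C=[SEL] | D=∅]
16. [S=∅ | E=∅ | C=[-2] | D=∅]
17. [S=[-2] | E=∅ | C=∅ | D=∅]
→ final value -2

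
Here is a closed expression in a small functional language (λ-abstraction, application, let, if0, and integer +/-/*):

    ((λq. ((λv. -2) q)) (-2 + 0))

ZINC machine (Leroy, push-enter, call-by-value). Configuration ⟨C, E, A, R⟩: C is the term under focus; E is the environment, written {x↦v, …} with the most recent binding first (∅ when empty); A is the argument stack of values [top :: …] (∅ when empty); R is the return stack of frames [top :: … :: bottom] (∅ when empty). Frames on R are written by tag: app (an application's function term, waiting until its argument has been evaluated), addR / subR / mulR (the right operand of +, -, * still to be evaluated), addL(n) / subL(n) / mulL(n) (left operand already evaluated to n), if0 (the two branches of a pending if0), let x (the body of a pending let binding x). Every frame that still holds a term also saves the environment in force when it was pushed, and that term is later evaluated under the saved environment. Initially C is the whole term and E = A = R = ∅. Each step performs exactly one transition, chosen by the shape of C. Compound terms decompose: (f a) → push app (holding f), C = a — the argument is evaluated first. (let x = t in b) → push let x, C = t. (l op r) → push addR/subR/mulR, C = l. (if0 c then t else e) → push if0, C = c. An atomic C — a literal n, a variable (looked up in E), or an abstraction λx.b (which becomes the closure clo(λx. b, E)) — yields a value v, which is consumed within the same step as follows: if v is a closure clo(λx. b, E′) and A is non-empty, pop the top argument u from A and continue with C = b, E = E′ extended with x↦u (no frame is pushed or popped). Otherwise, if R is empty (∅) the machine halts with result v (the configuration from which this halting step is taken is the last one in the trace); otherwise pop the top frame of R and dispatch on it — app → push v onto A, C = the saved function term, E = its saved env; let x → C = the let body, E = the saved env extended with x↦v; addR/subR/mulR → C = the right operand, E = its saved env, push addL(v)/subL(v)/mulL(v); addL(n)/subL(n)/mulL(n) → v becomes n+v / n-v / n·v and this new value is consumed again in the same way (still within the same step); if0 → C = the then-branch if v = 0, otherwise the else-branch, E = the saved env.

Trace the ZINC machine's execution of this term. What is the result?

Answer: -2

Derivation:
0. [C=((λq. ((λv. -2) q)) (-2 + 0)) | E=∅ | A=∅ | R=∅]
1. [C=(-2 + 0) | E=∅ | A=∅ | R=[app]]
2. [C=-2 | E=∅ | A=∅ | R=[addR :: app]]
3. [C=0 | E=∅ | A=∅ | R=[addL(-2) :: app]]
4. [C=(λq. ((λv. -2) q)) | E=∅ | A=[-2] | R=∅]
5. [C=((λv. -2) q) | E={q↦-2} | A=∅ | R=∅]
6. [C=q | E={q↦-2} | A=∅ | R=[app]]
7. [C=(λv. -2) | E={q↦-2} | A=[-2] | R=∅]
8. [C=-2 | E={v↦-2, q↦-2} | A=∅ | R=∅]
→ final value -2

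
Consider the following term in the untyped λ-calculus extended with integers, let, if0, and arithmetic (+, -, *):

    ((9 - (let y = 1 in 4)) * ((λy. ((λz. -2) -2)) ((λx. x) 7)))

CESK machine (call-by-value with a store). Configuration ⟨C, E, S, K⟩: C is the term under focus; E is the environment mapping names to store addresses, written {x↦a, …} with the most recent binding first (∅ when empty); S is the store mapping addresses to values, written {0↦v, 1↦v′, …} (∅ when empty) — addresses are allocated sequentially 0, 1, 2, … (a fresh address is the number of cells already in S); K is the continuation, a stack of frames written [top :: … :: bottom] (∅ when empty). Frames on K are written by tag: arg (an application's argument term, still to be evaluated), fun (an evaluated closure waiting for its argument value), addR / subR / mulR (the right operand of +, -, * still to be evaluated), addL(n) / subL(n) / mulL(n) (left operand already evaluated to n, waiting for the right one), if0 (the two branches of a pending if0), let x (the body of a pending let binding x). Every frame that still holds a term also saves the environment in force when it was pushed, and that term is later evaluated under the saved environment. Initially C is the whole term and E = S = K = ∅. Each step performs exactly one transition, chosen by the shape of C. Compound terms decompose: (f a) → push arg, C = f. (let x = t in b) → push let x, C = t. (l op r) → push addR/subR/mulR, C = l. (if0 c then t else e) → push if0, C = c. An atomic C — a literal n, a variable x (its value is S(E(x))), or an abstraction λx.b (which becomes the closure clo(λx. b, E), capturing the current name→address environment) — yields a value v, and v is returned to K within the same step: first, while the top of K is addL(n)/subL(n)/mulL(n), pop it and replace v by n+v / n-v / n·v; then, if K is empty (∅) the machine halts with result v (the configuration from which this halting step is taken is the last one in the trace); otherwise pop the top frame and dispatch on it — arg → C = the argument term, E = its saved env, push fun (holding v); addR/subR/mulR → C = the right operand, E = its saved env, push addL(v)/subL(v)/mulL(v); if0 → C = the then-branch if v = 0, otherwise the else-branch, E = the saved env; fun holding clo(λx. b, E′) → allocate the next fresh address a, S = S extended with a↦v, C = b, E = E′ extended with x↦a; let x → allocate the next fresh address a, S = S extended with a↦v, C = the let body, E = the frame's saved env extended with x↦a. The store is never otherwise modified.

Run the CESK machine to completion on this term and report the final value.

step 0: <C=((9 - (let y = 1 in 4)) * ((λy. ((λz. -2) -2)) ((λx. x) 7))), E=∅, S=∅, K=∅>
step 1: <C=(9 - (let y = 1 in 4)), E=∅, S=∅, K=[mulR]>
step 2: <C=9, E=∅, S=∅, K=[subR :: mulR]>
step 3: <C=(let y = 1 in 4), E=∅, S=∅, K=[subL(9) :: mulR]>
step 4: <C=1, E=∅, S=∅, K=[let y :: subL(9) :: mulR]>
step 5: <C=4, E={y↦0}, S={0↦1}, K=[subL(9) :: mulR]>
step 6: <C=((λy. ((λz. -2) -2)) ((λx. x) 7)), E=∅, S={0↦1}, K=[mulL(5)]>
step 7: <C=(λy. ((λz. -2) -2)), E=∅, S={0↦1}, K=[arg :: mulL(5)]>
step 8: <C=((λx. x) 7), E=∅, S={0↦1}, K=[fun :: mulL(5)]>
step 9: <C=(λx. x), E=∅, S={0↦1}, K=[arg :: fun :: mulL(5)]>
step 10: <C=7, E=∅, S={0↦1}, K=[fun :: fun :: mulL(5)]>
step 11: <C=x, E={x↦1}, S={0↦1, 1↦7}, K=[fun :: mulL(5)]>
step 12: <C=((λz. -2) -2), E={y↦2}, S={0↦1, 1↦7, 2↦7}, K=[mulL(5)]>
step 13: <C=(λz. -2), E={y↦2}, S={0↦1, 1↦7, 2↦7}, K=[arg :: mulL(5)]>
step 14: <C=-2, E={y↦2}, S={0↦1, 1↦7, 2↦7}, K=[fun :: mulL(5)]>
step 15: <C=-2, E={z↦3, y↦2}, S={0↦1, 1↦7, 2↦7, 3↦-2}, K=[mulL(5)]>
→ final value -10

Answer: -10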